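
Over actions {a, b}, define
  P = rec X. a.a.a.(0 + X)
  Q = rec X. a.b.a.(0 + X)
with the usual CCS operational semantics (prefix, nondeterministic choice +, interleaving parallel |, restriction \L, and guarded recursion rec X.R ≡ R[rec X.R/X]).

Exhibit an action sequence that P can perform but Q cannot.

Reachable graph of P (4 states):
  p0 = rec X. a.a.a.(0 + X) | --a--▸ p1
  p1 = a.a.(0 + (rec X. a.a.a.(0 + X))) | --a--▸ p2
  p2 = a.(0 + (rec X. a.a.a.(0 + X))) | --a--▸ p3
  p3 = 0 + (rec X. a.a.a.(0 + X)) | --a--▸ p1
Reachable graph of Q (4 states):
  q0 = rec X. a.b.a.(0 + X) | --a--▸ q1
  q1 = b.a.(0 + (rec X. a.b.a.(0 + X))) | --b--▸ q2
  q2 = a.(0 + (rec X. a.b.a.(0 + X))) | --a--▸ q3
  q3 = 0 + (rec X. a.b.a.(0 + X)) | --a--▸ q1
Run σ = ⟨aa⟩ on P: start {p0}
  [1] a ⇒ {p1}
  [2] a ⇒ {p2}
  — P admits the full trace.
Run σ = ⟨aa⟩ on Q: start {q0}
  [1] a ⇒ {q1}
  [2] a ⇒ no successor for Q

aa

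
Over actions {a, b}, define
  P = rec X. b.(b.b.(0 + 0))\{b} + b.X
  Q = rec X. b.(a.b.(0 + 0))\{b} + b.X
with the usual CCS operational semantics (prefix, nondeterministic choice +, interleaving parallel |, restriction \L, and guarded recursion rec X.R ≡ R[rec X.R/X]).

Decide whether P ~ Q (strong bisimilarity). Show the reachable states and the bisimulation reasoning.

Reachable graph of P (2 states):
  p0 = rec X. b.(b.b.(0 + 0))\{b} + b.X ⊢ —b→ p0, —b→ p1
  p1 = (b.b.(0 + 0))\{b} ⊢ stopped
Reachable graph of Q (3 states):
  q0 = rec X. b.(a.b.(0 + 0))\{b} + b.X ⊢ —b→ q0, —b→ q1
  q1 = (a.b.(0 + 0))\{b} ⊢ —a→ q2
  q2 = (b.(0 + 0))\{b} ⊢ stopped
Bisimilarity quotient blocks:
  B0 = {p0}
  B1 = {p1, q2}
  B2 = {q0}
  B3 = {q1}
p0 ∈ B0, q0 ∈ B2 → different blocks

not bisimilar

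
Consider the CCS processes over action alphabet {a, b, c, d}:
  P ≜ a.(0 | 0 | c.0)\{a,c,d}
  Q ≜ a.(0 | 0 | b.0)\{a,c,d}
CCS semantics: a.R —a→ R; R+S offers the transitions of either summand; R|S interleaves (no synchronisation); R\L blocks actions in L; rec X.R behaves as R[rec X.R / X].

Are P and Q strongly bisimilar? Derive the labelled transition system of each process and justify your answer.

not bisimilar

Reachable graph of P (2 states):
  s0 = a.(0 | 0 | c.0)\{a,c,d} :: —a→ s1
  s1 = (0 | 0 | c.0)\{a,c,d} :: (no moves)
Reachable graph of Q (3 states):
  t0 = a.(0 | 0 | b.0)\{a,c,d} :: —a→ t1
  t1 = (0 | 0 | b.0)\{a,c,d} :: —b→ t2
  t2 = (0 | 0 | 0)\{a,c,d} :: (no moves)
Bisimilarity quotient blocks:
  B0 = {s0}
  B1 = {s1, t2}
  B2 = {t0}
  B3 = {t1}
s0 ∈ B0, t0 ∈ B2 → different blocks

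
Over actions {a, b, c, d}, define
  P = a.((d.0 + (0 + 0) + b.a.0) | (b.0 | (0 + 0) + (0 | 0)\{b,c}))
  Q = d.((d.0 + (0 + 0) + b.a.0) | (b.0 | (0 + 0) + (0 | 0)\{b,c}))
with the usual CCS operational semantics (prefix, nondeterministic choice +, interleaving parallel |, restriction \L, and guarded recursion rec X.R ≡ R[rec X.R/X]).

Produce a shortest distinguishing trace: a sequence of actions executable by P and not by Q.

a

P's transition system — 7 states:
  s0 = a.((d.0 + (0 + 0) + b.a.0) | (b.0 | (0 + 0) + (0 | 0)\{b,c})) ⊢ --a--▸ s1
  s1 = (d.0 + (0 + 0) + b.a.0) | (b.0 | (0 + 0) + (0 | 0)\{b,c}) ⊢ --b--▸ s2, --b--▸ s3, --d--▸ s4
  s2 = (d.0 + (0 + 0) + b.a.0) | (0 | (0 + 0)) ⊢ --b--▸ s5, --d--▸ s6
  s3 = a.0 | (b.0 | (0 + 0) + (0 | 0)\{b,c}) ⊢ --a--▸ s4, --b--▸ s5
  s4 = 0 | (b.0 | (0 + 0) + (0 | 0)\{b,c}) ⊢ --b--▸ s6
  s5 = a.0 | (0 | (0 + 0)) ⊢ --a--▸ s6
  s6 = 0 | (0 | (0 + 0)) ⊢ deadlocked
Q's transition system — 7 states:
  t0 = d.((d.0 + (0 + 0) + b.a.0) | (b.0 | (0 + 0) + (0 | 0)\{b,c})) ⊢ --d--▸ t1
  t1 = (d.0 + (0 + 0) + b.a.0) | (b.0 | (0 + 0) + (0 | 0)\{b,c}) ⊢ --b--▸ t2, --b--▸ t3, --d--▸ t4
  t2 = (d.0 + (0 + 0) + b.a.0) | (0 | (0 + 0)) ⊢ --b--▸ t5, --d--▸ t6
  t3 = a.0 | (b.0 | (0 + 0) + (0 | 0)\{b,c}) ⊢ --a--▸ t4, --b--▸ t5
  t4 = 0 | (b.0 | (0 + 0) + (0 | 0)\{b,c}) ⊢ --b--▸ t6
  t5 = a.0 | (0 | (0 + 0)) ⊢ --a--▸ t6
  t6 = 0 | (0 | (0 + 0)) ⊢ deadlocked
Executing a from P (initial set {s0}):
  [1] a ⇒ {s1}
  — P admits the full trace.
Executing a from Q (initial set {t0}):
  [1] a ⇒ ∅ (Q stuck)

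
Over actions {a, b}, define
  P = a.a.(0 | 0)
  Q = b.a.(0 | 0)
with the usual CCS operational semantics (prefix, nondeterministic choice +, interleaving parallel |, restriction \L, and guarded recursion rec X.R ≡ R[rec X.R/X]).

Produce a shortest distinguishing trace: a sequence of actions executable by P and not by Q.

a

P's transition system — 3 states:
  p0 = a.a.(0 | 0) ⊢ -a-> p1
  p1 = a.(0 | 0) ⊢ -a-> p2
  p2 = 0 | 0 ⊢ stopped
Q's transition system — 3 states:
  q0 = b.a.(0 | 0) ⊢ -b-> q1
  q1 = a.(0 | 0) ⊢ -a-> q2
  q2 = 0 | 0 ⊢ stopped
Executing a from P (initial set {p0}):
  [1] a ⇒ {p1}
  P completes σ.
Executing a from Q (initial set {q0}):
  [1] a ⇒ ∅  — Q cannot continue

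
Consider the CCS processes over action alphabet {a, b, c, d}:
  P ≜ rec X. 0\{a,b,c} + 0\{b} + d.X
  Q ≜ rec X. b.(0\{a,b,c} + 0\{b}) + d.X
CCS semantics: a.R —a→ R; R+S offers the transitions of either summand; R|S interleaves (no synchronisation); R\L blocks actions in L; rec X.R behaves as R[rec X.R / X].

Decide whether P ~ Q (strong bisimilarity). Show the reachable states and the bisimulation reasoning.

not bisimilar

P's transition system — 1 states:
  s0 = rec X. 0\{a,b,c} + 0\{b} + d.X → -d-> s0
Q's transition system — 2 states:
  t0 = rec X. b.(0\{a,b,c} + 0\{b}) + d.X → -b-> t1, -d-> t0
  t1 = 0\{a,b,c} + 0\{b} → stopped
Partition-refinement fixed point:
  B0 = {s0}
  B1 = {t0}
  B2 = {t1}
s0 ∈ B0, t0 ∈ B1 → different blocks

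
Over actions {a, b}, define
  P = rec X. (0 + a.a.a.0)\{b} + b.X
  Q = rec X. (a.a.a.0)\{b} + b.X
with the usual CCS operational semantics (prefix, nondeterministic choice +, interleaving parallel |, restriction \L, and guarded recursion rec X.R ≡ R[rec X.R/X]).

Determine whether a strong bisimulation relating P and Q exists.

Reachable graph of P (4 states):
  m0 = rec X. (0 + a.a.a.0)\{b} + b.X has moves --a--▸ m1, --b--▸ m0
  m1 = (a.a.0)\{b} has moves --a--▸ m2
  m2 = (a.0)\{b} has moves --a--▸ m3
  m3 = 0\{b} has moves ·
Reachable graph of Q (4 states):
  n0 = rec X. (a.a.a.0)\{b} + b.X has moves --a--▸ n1, --b--▸ n0
  n1 = (a.a.0)\{b} has moves --a--▸ n2
  n2 = (a.0)\{b} has moves --a--▸ n3
  n3 = 0\{b} has moves ·
Partition-refinement fixed point:
  B0 = {m0, n0}
  B1 = {m1, n1}
  B2 = {m2, n2}
  B3 = {m3, n3}
m0 ∈ B0, n0 ∈ B0 → same block

YES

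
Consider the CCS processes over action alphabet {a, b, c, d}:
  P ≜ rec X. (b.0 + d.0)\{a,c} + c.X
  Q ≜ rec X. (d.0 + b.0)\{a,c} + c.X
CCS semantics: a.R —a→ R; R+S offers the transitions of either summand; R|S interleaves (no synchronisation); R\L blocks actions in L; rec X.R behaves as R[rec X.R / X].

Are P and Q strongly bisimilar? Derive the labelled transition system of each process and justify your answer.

P's transition system — 2 states:
  m0 = rec X. (b.0 + d.0)\{a,c} + c.X has moves ··b··> m1, ··c··> m0, ··d··> m1
  m1 = 0\{a,c} has moves ∅
Q's transition system — 2 states:
  n0 = rec X. (d.0 + b.0)\{a,c} + c.X has moves ··b··> n1, ··c··> n0, ··d··> n1
  n1 = 0\{a,c} has moves ∅
Coarsest stable partition (strong bisimilarity classes):
  B0 = {m0, n0}
  B1 = {m1, n1}
m0 ∈ B0, n0 ∈ B0 → same block

YES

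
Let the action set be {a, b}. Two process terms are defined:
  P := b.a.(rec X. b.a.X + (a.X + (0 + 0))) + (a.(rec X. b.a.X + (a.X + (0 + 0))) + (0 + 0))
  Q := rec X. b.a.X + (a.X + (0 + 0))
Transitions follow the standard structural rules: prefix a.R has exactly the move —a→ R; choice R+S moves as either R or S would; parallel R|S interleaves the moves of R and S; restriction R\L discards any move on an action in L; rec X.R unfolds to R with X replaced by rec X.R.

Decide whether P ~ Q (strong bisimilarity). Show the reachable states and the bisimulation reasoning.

P's transition system — 3 states:
  p0 = b.a.(rec X. b.a.X + (a.X + (0 + 0))) + (a.(rec X. b.a.X + (a.X + (0 + 0))) + (0 + 0)) :: --a--▸ p1, --b--▸ p2
  p1 = rec X. b.a.X + (a.X + (0 + 0)) :: --a--▸ p1, --b--▸ p2
  p2 = a.(rec X. b.a.X + (a.X + (0 + 0))) :: --a--▸ p1
Q's transition system — 2 states:
  q0 = rec X. b.a.X + (a.X + (0 + 0)) :: --a--▸ q0, --b--▸ q1
  q1 = a.(rec X. b.a.X + (a.X + (0 + 0))) :: --a--▸ q0
Coarsest stable partition (strong bisimilarity classes):
  B0 = {p0, p1, q0}
  B1 = {p2, q1}
p0 ∈ B0, q0 ∈ B0 → same block

P ~ Q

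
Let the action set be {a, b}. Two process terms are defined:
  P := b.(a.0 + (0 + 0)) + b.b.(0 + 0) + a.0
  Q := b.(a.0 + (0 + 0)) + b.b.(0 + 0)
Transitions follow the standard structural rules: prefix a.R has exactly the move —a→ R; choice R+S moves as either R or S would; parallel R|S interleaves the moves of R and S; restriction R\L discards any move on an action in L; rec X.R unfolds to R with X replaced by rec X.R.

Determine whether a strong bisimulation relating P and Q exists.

not bisimilar

Reachable graph of P (5 states):
  p0 = b.(a.0 + (0 + 0)) + b.b.(0 + 0) + a.0 ⊢ -a-> p1, -b-> p2, -b-> p3
  p1 = 0 ⊢ (no moves)
  p2 = a.0 + (0 + 0) ⊢ -a-> p1
  p3 = b.(0 + 0) ⊢ -b-> p4
  p4 = 0 + 0 ⊢ (no moves)
Reachable graph of Q (5 states):
  q0 = b.(a.0 + (0 + 0)) + b.b.(0 + 0) ⊢ -b-> q1, -b-> q2
  q1 = a.0 + (0 + 0) ⊢ -a-> q3
  q2 = b.(0 + 0) ⊢ -b-> q4
  q3 = 0 ⊢ (no moves)
  q4 = 0 + 0 ⊢ (no moves)
Bisimilarity quotient blocks:
  B0 = {p0}
  B1 = {p3, q2}
  B2 = {p1, p4, q3, q4}
  B3 = {p2, q1}
  B4 = {q0}
p0 ∈ B0, q0 ∈ B4 → different blocks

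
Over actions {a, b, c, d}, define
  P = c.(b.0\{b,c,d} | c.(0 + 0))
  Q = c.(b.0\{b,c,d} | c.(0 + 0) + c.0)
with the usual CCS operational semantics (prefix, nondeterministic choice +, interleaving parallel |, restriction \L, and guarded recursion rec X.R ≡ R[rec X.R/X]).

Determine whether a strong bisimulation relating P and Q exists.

not bisimilar

P's transition system — 5 states:
  u0 = c.(b.0\{b,c,d} | c.(0 + 0)) ⊢ -c-> u1
  u1 = b.0\{b,c,d} | c.(0 + 0) ⊢ -b-> u2, -c-> u3
  u2 = 0\{b,c,d} | c.(0 + 0) ⊢ -c-> u4
  u3 = b.0\{b,c,d} | (0 + 0) ⊢ -b-> u4
  u4 = 0\{b,c,d} | (0 + 0) ⊢ ·
Q's transition system — 6 states:
  v0 = c.(b.0\{b,c,d} | c.(0 + 0) + c.0) ⊢ -c-> v1
  v1 = b.0\{b,c,d} | c.(0 + 0) + c.0 ⊢ -b-> v2, -c-> v3, -c-> v4
  v2 = 0\{b,c,d} | c.(0 + 0) ⊢ -c-> v5
  v3 = 0 ⊢ ·
  v4 = b.0\{b,c,d} | (0 + 0) ⊢ -b-> v5
  v5 = 0\{b,c,d} | (0 + 0) ⊢ ·
Coarsest stable partition (strong bisimilarity classes):
  B0 = {u0}
  B1 = {u1}
  B2 = {u2, v2}
  B3 = {u4, v3, v5}
  B4 = {u3, v4}
  B5 = {v0}
  B6 = {v1}
u0 ∈ B0, v0 ∈ B5 → different blocks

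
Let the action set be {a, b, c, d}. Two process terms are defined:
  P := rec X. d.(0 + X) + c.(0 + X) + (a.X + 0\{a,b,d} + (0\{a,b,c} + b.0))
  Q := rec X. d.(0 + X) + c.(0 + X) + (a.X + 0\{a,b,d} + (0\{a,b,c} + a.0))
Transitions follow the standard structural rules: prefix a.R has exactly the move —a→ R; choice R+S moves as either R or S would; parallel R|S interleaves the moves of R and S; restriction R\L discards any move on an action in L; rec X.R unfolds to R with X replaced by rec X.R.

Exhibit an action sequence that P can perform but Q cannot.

b

LTS(P): 3 reachable states
  s0 = rec X. d.(0 + X) + c.(0 + X) + (a.X + 0\{a,b,d} + (0\{a,b,c} + b.0)) | -a-> s0, -b-> s1, -c-> s2, -d-> s2
  s1 = 0 | stopped
  s2 = 0 + (rec X. d.(0 + X) + c.(0 + X) + (a.X + 0\{a,b,d} + (0\{a,b,c} + b.0))) | -a-> s0, -b-> s1, -c-> s2, -d-> s2
LTS(Q): 3 reachable states
  t0 = rec X. d.(0 + X) + c.(0 + X) + (a.X + 0\{a,b,d} + (0\{a,b,c} + a.0)) | -a-> t0, -a-> t1, -c-> t2, -d-> t2
  t1 = 0 | stopped
  t2 = 0 + (rec X. d.(0 + X) + c.(0 + X) + (a.X + 0\{a,b,d} + (0\{a,b,c} + a.0))) | -a-> t0, -a-> t1, -c-> t2, -d-> t2
Executing b from P (initial set {s0}):
  step 1 (b): {s1}
  ✓ P
Executing b from Q (initial set {t0}):
  step 1 (b): ∅ (Q stuck)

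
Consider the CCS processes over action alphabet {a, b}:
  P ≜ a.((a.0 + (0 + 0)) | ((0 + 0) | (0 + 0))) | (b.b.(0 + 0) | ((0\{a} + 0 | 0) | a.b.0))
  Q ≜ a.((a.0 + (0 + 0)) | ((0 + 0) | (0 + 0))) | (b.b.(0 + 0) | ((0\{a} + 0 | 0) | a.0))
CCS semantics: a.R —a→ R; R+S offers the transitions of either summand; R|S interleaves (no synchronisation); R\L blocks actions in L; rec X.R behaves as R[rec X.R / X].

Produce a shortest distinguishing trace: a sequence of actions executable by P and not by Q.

Reachable graph of P (27 states):
  u0 = a.((a.0 + (0 + 0)) | ((0 + 0) | (0 + 0))) | (b.b.(0 + 0) | ((0\{a} + 0 | 0) | a.b.0)) :: —a→ u1, —a→ u2, —b→ u3
  u1 = (a.0 + (0 + 0)) | ((0 + 0) | (0 + 0)) | (b.b.(0 + 0) | ((0\{a} + 0 | 0) | a.b.0)) :: —a→ u4, —a→ u5, —b→ u6
  u2 = a.((a.0 + (0 + 0)) | ((0 + 0) | (0 + 0))) | (b.b.(0 + 0) | ((0\{a} + 0 | 0) | b.0)) :: —a→ u4, —b→ u7, —b→ u8
  u3 = a.((a.0 + (0 + 0)) | ((0 + 0) | (0 + 0))) | (b.(0 + 0) | ((0\{a} + 0 | 0) | a.b.0)) :: —a→ u6, —a→ u7, —b→ u9
  u4 = (a.0 + (0 + 0)) | ((0 + 0) | (0 + 0)) | (b.b.(0 + 0) | ((0\{a} + 0 | 0) | b.0)) :: —a→ u10, —b→ u11, —b→ u12
  u5 = 0 | ((0 + 0) | (0 + 0)) | (b.b.(0 + 0) | ((0\{a} + 0 | 0) | a.b.0)) :: —a→ u10, —b→ u13
  u6 = (a.0 + (0 + 0)) | ((0 + 0) | (0 + 0)) | (b.(0 + 0) | ((0\{a} + 0 | 0) | a.b.0)) :: —a→ u11, —a→ u13, —b→ u14
  u7 = a.((a.0 + (0 + 0)) | ((0 + 0) | (0 + 0))) | (b.(0 + 0) | ((0\{a} + 0 | 0) | b.0)) :: —a→ u11, —b→ u15, —b→ u16
  u8 = a.((a.0 + (0 + 0)) | ((0 + 0) | (0 + 0))) | (b.b.(0 + 0) | ((0\{a} + 0 | 0) | 0)) :: —a→ u12, —b→ u16
  u9 = a.((a.0 + (0 + 0)) | ((0 + 0) | (0 + 0))) | ((0 + 0) | ((0\{a} + 0 | 0) | a.b.0)) :: —a→ u14, —a→ u15
  u10 = 0 | ((0 + 0) | (0 + 0)) | (b.b.(0 + 0) | ((0\{a} + 0 | 0) | b.0)) :: —b→ u17, —b→ u18
  u11 = (a.0 + (0 + 0)) | ((0 + 0) | (0 + 0)) | (b.(0 + 0) | ((0\{a} + 0 | 0) | b.0)) :: —a→ u17, —b→ u19, —b→ u20
  u12 = (a.0 + (0 + 0)) | ((0 + 0) | (0 + 0)) | (b.b.(0 + 0) | ((0\{a} + 0 | 0) | 0)) :: —a→ u18, —b→ u20
  u13 = 0 | ((0 + 0) | (0 + 0)) | (b.(0 + 0) | ((0\{a} + 0 | 0) | a.b.0)) :: —a→ u17, —b→ u21
  u14 = (a.0 + (0 + 0)) | ((0 + 0) | (0 + 0)) | ((0 + 0) | ((0\{a} + 0 | 0) | a.b.0)) :: —a→ u19, —a→ u21
  u15 = a.((a.0 + (0 + 0)) | ((0 + 0) | (0 + 0))) | ((0 + 0) | ((0\{a} + 0 | 0) | b.0)) :: —a→ u19, —b→ u22
  u16 = a.((a.0 + (0 + 0)) | ((0 + 0) | (0 + 0))) | (b.(0 + 0) | ((0\{a} + 0 | 0) | 0)) :: —a→ u20, —b→ u22
  u17 = 0 | ((0 + 0) | (0 + 0)) | (b.(0 + 0) | ((0\{a} + 0 | 0) | b.0)) :: —b→ u23, —b→ u24
  u18 = 0 | ((0 + 0) | (0 + 0)) | (b.b.(0 + 0) | ((0\{a} + 0 | 0) | 0)) :: —b→ u24
  u19 = (a.0 + (0 + 0)) | ((0 + 0) | (0 + 0)) | ((0 + 0) | ((0\{a} + 0 | 0) | b.0)) :: —a→ u23, —b→ u25
  u20 = (a.0 + (0 + 0)) | ((0 + 0) | (0 + 0)) | (b.(0 + 0) | ((0\{a} + 0 | 0) | 0)) :: —a→ u24, —b→ u25
  u21 = 0 | ((0 + 0) | (0 + 0)) | ((0 + 0) | ((0\{a} + 0 | 0) | a.b.0)) :: —a→ u23
  u22 = a.((a.0 + (0 + 0)) | ((0 + 0) | (0 + 0))) | ((0 + 0) | ((0\{a} + 0 | 0) | 0)) :: —a→ u25
  u23 = 0 | ((0 + 0) | (0 + 0)) | ((0 + 0) | ((0\{a} + 0 | 0) | b.0)) :: —b→ u26
  u24 = 0 | ((0 + 0) | (0 + 0)) | (b.(0 + 0) | ((0\{a} + 0 | 0) | 0)) :: —b→ u26
  u25 = (a.0 + (0 + 0)) | ((0 + 0) | (0 + 0)) | ((0 + 0) | ((0\{a} + 0 | 0) | 0)) :: —a→ u26
  u26 = 0 | ((0 + 0) | (0 + 0)) | ((0 + 0) | ((0\{a} + 0 | 0) | 0)) :: ∅
Reachable graph of Q (18 states):
  v0 = a.((a.0 + (0 + 0)) | ((0 + 0) | (0 + 0))) | (b.b.(0 + 0) | ((0\{a} + 0 | 0) | a.0)) :: —a→ v1, —a→ v2, —b→ v3
  v1 = (a.0 + (0 + 0)) | ((0 + 0) | (0 + 0)) | (b.b.(0 + 0) | ((0\{a} + 0 | 0) | a.0)) :: —a→ v4, —a→ v5, —b→ v6
  v2 = a.((a.0 + (0 + 0)) | ((0 + 0) | (0 + 0))) | (b.b.(0 + 0) | ((0\{a} + 0 | 0) | 0)) :: —a→ v4, —b→ v7
  v3 = a.((a.0 + (0 + 0)) | ((0 + 0) | (0 + 0))) | (b.(0 + 0) | ((0\{a} + 0 | 0) | a.0)) :: —a→ v6, —a→ v7, —b→ v8
  v4 = (a.0 + (0 + 0)) | ((0 + 0) | (0 + 0)) | (b.b.(0 + 0) | ((0\{a} + 0 | 0) | 0)) :: —a→ v9, —b→ v10
  v5 = 0 | ((0 + 0) | (0 + 0)) | (b.b.(0 + 0) | ((0\{a} + 0 | 0) | a.0)) :: —a→ v9, —b→ v11
  v6 = (a.0 + (0 + 0)) | ((0 + 0) | (0 + 0)) | (b.(0 + 0) | ((0\{a} + 0 | 0) | a.0)) :: —a→ v10, —a→ v11, —b→ v12
  v7 = a.((a.0 + (0 + 0)) | ((0 + 0) | (0 + 0))) | (b.(0 + 0) | ((0\{a} + 0 | 0) | 0)) :: —a→ v10, —b→ v13
  v8 = a.((a.0 + (0 + 0)) | ((0 + 0) | (0 + 0))) | ((0 + 0) | ((0\{a} + 0 | 0) | a.0)) :: —a→ v12, —a→ v13
  v9 = 0 | ((0 + 0) | (0 + 0)) | (b.b.(0 + 0) | ((0\{a} + 0 | 0) | 0)) :: —b→ v14
  v10 = (a.0 + (0 + 0)) | ((0 + 0) | (0 + 0)) | (b.(0 + 0) | ((0\{a} + 0 | 0) | 0)) :: —a→ v14, —b→ v15
  v11 = 0 | ((0 + 0) | (0 + 0)) | (b.(0 + 0) | ((0\{a} + 0 | 0) | a.0)) :: —a→ v14, —b→ v16
  v12 = (a.0 + (0 + 0)) | ((0 + 0) | (0 + 0)) | ((0 + 0) | ((0\{a} + 0 | 0) | a.0)) :: —a→ v15, —a→ v16
  v13 = a.((a.0 + (0 + 0)) | ((0 + 0) | (0 + 0))) | ((0 + 0) | ((0\{a} + 0 | 0) | 0)) :: —a→ v15
  v14 = 0 | ((0 + 0) | (0 + 0)) | (b.(0 + 0) | ((0\{a} + 0 | 0) | 0)) :: —b→ v17
  v15 = (a.0 + (0 + 0)) | ((0 + 0) | (0 + 0)) | ((0 + 0) | ((0\{a} + 0 | 0) | 0)) :: —a→ v17
  v16 = 0 | ((0 + 0) | (0 + 0)) | ((0 + 0) | ((0\{a} + 0 | 0) | a.0)) :: —a→ v17
  v17 = 0 | ((0 + 0) | (0 + 0)) | ((0 + 0) | ((0\{a} + 0 | 0) | 0)) :: ∅
Executing abbb from P (initial set {u0}):
  after a @ step 1: {u1, u2}
  after b @ step 2: {u6, u7, u8}
  after b @ step 3: {u14, u15, u16}
  after b @ step 4: {u22}
  ✓ P
Executing abbb from Q (initial set {v0}):
  after a @ step 1: {v1, v2}
  after b @ step 2: {v6, v7}
  after b @ step 3: {v12, v13}
  after b @ step 4: ∅  — Q cannot continue

abbb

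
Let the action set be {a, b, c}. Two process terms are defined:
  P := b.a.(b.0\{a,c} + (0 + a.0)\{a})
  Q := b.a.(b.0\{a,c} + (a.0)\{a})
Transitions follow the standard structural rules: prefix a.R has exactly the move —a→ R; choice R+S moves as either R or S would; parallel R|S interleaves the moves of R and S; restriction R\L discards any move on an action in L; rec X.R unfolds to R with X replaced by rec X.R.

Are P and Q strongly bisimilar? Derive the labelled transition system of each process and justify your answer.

YES

LTS(P): 4 reachable states
  m0 = b.a.(b.0\{a,c} + (0 + a.0)\{a}) → —b→ m1
  m1 = a.(b.0\{a,c} + (0 + a.0)\{a}) → —a→ m2
  m2 = b.0\{a,c} + (0 + a.0)\{a} → —b→ m3
  m3 = 0\{a,c} → ·
LTS(Q): 4 reachable states
  n0 = b.a.(b.0\{a,c} + (a.0)\{a}) → —b→ n1
  n1 = a.(b.0\{a,c} + (a.0)\{a}) → —a→ n2
  n2 = b.0\{a,c} + (a.0)\{a} → —b→ n3
  n3 = 0\{a,c} → ·
Bisimilarity quotient blocks:
  B0 = {m0, n0}
  B1 = {m1, n1}
  B2 = {m2, n2}
  B3 = {m3, n3}
m0 ∈ B0, n0 ∈ B0 → same block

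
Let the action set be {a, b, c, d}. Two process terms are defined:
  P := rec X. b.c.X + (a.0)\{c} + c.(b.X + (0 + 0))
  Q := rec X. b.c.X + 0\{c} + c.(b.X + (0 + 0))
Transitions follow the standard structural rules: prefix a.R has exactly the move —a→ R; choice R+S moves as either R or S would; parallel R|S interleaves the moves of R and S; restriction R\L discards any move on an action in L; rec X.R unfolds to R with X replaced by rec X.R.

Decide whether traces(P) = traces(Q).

traces(P) ≠ traces(Q) — witness ⟨a⟩

Reachable graph of P (4 states):
  u0 = rec X. b.c.X + (a.0)\{c} + c.(b.X + (0 + 0)) → --a--▸ u1, --b--▸ u2, --c--▸ u3
  u1 = 0\{c} → ∅
  u2 = c.(rec X. b.c.X + (a.0)\{c} + c.(b.X + (0 + 0))) → --c--▸ u0
  u3 = b.(rec X. b.c.X + (a.0)\{c} + c.(b.X + (0 + 0))) + (0 + 0) → --b--▸ u0
Reachable graph of Q (3 states):
  v0 = rec X. b.c.X + 0\{c} + c.(b.X + (0 + 0)) → --b--▸ v1, --c--▸ v2
  v1 = c.(rec X. b.c.X + 0\{c} + c.(b.X + (0 + 0))) → --c--▸ v0
  v2 = b.(rec X. b.c.X + 0\{c} + c.(b.X + (0 + 0))) + (0 + 0) → --b--▸ v0
Executing a from P (initial set {u0}):
  step 1 (a): {u1}
  — P admits the full trace.
Executing a from Q (initial set {v0}):
  step 1 (a): ∅ (Q stuck)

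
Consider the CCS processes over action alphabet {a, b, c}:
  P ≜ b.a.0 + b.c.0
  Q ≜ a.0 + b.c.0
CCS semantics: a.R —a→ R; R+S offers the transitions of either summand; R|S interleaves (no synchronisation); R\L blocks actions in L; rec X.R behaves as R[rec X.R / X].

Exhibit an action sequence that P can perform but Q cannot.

Reachable graph of P (4 states):
  u0 = b.a.0 + b.c.0 :: —b→ u1, —b→ u2
  u1 = a.0 :: —a→ u3
  u2 = c.0 :: —c→ u3
  u3 = 0 :: stopped
Reachable graph of Q (3 states):
  v0 = a.0 + b.c.0 :: —a→ v1, —b→ v2
  v1 = 0 :: stopped
  v2 = c.0 :: —c→ v1
Executing ba from P (initial set {u0}):
  step 1 (b): {u1, u2}
  step 2 (a): {u3}
  — P admits the full trace.
Executing ba from Q (initial set {v0}):
  step 1 (b): {v2}
  step 2 (a): ∅ (Q stuck)

ba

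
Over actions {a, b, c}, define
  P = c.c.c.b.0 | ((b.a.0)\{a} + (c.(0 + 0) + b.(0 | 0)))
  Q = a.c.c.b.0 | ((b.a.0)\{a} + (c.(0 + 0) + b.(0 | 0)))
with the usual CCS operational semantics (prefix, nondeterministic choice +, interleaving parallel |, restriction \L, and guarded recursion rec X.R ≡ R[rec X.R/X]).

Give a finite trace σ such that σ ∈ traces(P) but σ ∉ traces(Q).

Reachable graph of P (20 states):
  m0 = c.c.c.b.0 | ((b.a.0)\{a} + (c.(0 + 0) + b.(0 | 0))) | --b--▸ m1, --b--▸ m2, --c--▸ m3, --c--▸ m4
  m1 = c.c.c.b.0 | (0 | 0) | --c--▸ m5
  m2 = c.c.c.b.0 | (a.0)\{a} | --c--▸ m6
  m3 = c.c.b.0 | ((b.a.0)\{a} + (c.(0 + 0) + b.(0 | 0))) | --b--▸ m5, --b--▸ m6, --c--▸ m7, --c--▸ m8
  m4 = c.c.c.b.0 | (0 + 0) | --c--▸ m8
  m5 = c.c.b.0 | (0 | 0) | --c--▸ m9
  m6 = c.c.b.0 | (a.0)\{a} | --c--▸ m10
  m7 = c.b.0 | ((b.a.0)\{a} + (c.(0 + 0) + b.(0 | 0))) | --b--▸ m10, --b--▸ m9, --c--▸ m11, --c--▸ m12
  m8 = c.c.b.0 | (0 + 0) | --c--▸ m12
  m9 = c.b.0 | (0 | 0) | --c--▸ m13
  m10 = c.b.0 | (a.0)\{a} | --c--▸ m14
  m11 = b.0 | ((b.a.0)\{a} + (c.(0 + 0) + b.(0 | 0))) | --b--▸ m13, --b--▸ m14, --b--▸ m15, --c--▸ m16
  m12 = c.b.0 | (0 + 0) | --c--▸ m16
  m13 = b.0 | (0 | 0) | --b--▸ m17
  m14 = b.0 | (a.0)\{a} | --b--▸ m18
  m15 = 0 | ((b.a.0)\{a} + (c.(0 + 0) + b.(0 | 0))) | --b--▸ m17, --b--▸ m18, --c--▸ m19
  m16 = b.0 | (0 + 0) | --b--▸ m19
  m17 = 0 | (0 | 0) | stopped
  m18 = 0 | (a.0)\{a} | stopped
  m19 = 0 | (0 + 0) | stopped
Reachable graph of Q (20 states):
  n0 = a.c.c.b.0 | ((b.a.0)\{a} + (c.(0 + 0) + b.(0 | 0))) | --a--▸ n1, --b--▸ n2, --b--▸ n3, --c--▸ n4
  n1 = c.c.b.0 | ((b.a.0)\{a} + (c.(0 + 0) + b.(0 | 0))) | --b--▸ n5, --b--▸ n6, --c--▸ n7, --c--▸ n8
  n2 = a.c.c.b.0 | (0 | 0) | --a--▸ n5
  n3 = a.c.c.b.0 | (a.0)\{a} | --a--▸ n6
  n4 = a.c.c.b.0 | (0 + 0) | --a--▸ n8
  n5 = c.c.b.0 | (0 | 0) | --c--▸ n9
  n6 = c.c.b.0 | (a.0)\{a} | --c--▸ n10
  n7 = c.b.0 | ((b.a.0)\{a} + (c.(0 + 0) + b.(0 | 0))) | --b--▸ n10, --b--▸ n9, --c--▸ n11, --c--▸ n12
  n8 = c.c.b.0 | (0 + 0) | --c--▸ n12
  n9 = c.b.0 | (0 | 0) | --c--▸ n13
  n10 = c.b.0 | (a.0)\{a} | --c--▸ n14
  n11 = b.0 | ((b.a.0)\{a} + (c.(0 + 0) + b.(0 | 0))) | --b--▸ n13, --b--▸ n14, --b--▸ n15, --c--▸ n16
  n12 = c.b.0 | (0 + 0) | --c--▸ n16
  n13 = b.0 | (0 | 0) | --b--▸ n17
  n14 = b.0 | (a.0)\{a} | --b--▸ n18
  n15 = 0 | ((b.a.0)\{a} + (c.(0 + 0) + b.(0 | 0))) | --b--▸ n17, --b--▸ n18, --c--▸ n19
  n16 = b.0 | (0 + 0) | --b--▸ n19
  n17 = 0 | (0 | 0) | stopped
  n18 = 0 | (a.0)\{a} | stopped
  n19 = 0 | (0 + 0) | stopped
Run σ = ⟨bc⟩ on P: start {m0}
  [1] b ⇒ {m1, m2}
  [2] c ⇒ {m5, m6}
  P completes σ.
Run σ = ⟨bc⟩ on Q: start {n0}
  [1] b ⇒ {n2, n3}
  [2] c ⇒ ∅ (Q stuck)

bc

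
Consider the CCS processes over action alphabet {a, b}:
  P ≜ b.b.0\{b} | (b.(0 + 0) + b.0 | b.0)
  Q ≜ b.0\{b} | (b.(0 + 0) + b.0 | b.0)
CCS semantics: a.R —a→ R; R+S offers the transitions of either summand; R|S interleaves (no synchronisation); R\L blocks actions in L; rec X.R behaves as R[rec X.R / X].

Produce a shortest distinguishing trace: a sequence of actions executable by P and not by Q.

bbbb

Reachable graph of P (15 states):
  m0 = b.b.0\{b} | (b.(0 + 0) + b.0 | b.0) :: --b--▸ m1, --b--▸ m2, --b--▸ m3, --b--▸ m4
  m1 = b.0\{b} | (b.(0 + 0) + b.0 | b.0) :: --b--▸ m5, --b--▸ m6, --b--▸ m7, --b--▸ m8
  m2 = b.b.0\{b} | (0 + 0) :: --b--▸ m6
  m3 = b.b.0\{b} | (0 | b.0) :: --b--▸ m7, --b--▸ m9
  m4 = b.b.0\{b} | (b.0 | 0) :: --b--▸ m8, --b--▸ m9
  m5 = 0\{b} | (b.(0 + 0) + b.0 | b.0) :: --b--▸ m10, --b--▸ m11, --b--▸ m12
  m6 = b.0\{b} | (0 + 0) :: --b--▸ m10
  m7 = b.0\{b} | (0 | b.0) :: --b--▸ m11, --b--▸ m13
  m8 = b.0\{b} | (b.0 | 0) :: --b--▸ m12, --b--▸ m13
  m9 = b.b.0\{b} | (0 | 0) :: --b--▸ m13
  m10 = 0\{b} | (0 + 0) :: (no moves)
  m11 = 0\{b} | (0 | b.0) :: --b--▸ m14
  m12 = 0\{b} | (b.0 | 0) :: --b--▸ m14
  m13 = b.0\{b} | (0 | 0) :: --b--▸ m14
  m14 = 0\{b} | (0 | 0) :: (no moves)
Reachable graph of Q (10 states):
  n0 = b.0\{b} | (b.(0 + 0) + b.0 | b.0) :: --b--▸ n1, --b--▸ n2, --b--▸ n3, --b--▸ n4
  n1 = 0\{b} | (b.(0 + 0) + b.0 | b.0) :: --b--▸ n5, --b--▸ n6, --b--▸ n7
  n2 = b.0\{b} | (0 + 0) :: --b--▸ n5
  n3 = b.0\{b} | (0 | b.0) :: --b--▸ n6, --b--▸ n8
  n4 = b.0\{b} | (b.0 | 0) :: --b--▸ n7, --b--▸ n8
  n5 = 0\{b} | (0 + 0) :: (no moves)
  n6 = 0\{b} | (0 | b.0) :: --b--▸ n9
  n7 = 0\{b} | (b.0 | 0) :: --b--▸ n9
  n8 = b.0\{b} | (0 | 0) :: --b--▸ n9
  n9 = 0\{b} | (0 | 0) :: (no moves)
Executing bbbb from P (initial set {m0}):
  step 1 (b): {m1, m2, m3, m4}
  step 2 (b): {m5, m6, m7, m8, m9}
  step 3 (b): {m10, m11, m12, m13}
  step 4 (b): {m14}
  P completes σ.
Executing bbbb from Q (initial set {n0}):
  step 1 (b): {n1, n2, n3, n4}
  step 2 (b): {n5, n6, n7, n8}
  step 3 (b): {n9}
  step 4 (b): ∅  — Q cannot continue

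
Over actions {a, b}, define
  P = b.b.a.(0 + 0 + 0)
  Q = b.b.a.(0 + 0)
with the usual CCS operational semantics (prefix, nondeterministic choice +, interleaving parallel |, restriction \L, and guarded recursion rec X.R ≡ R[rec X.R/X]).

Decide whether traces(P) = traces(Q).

YES

LTS(P): 4 reachable states
  m0 = b.b.a.(0 + 0 + 0) has moves --b--▸ m1
  m1 = b.a.(0 + 0 + 0) has moves --b--▸ m2
  m2 = a.(0 + 0 + 0) has moves --a--▸ m3
  m3 = 0 + 0 + 0 has moves (no moves)
LTS(Q): 4 reachable states
  n0 = b.b.a.(0 + 0) has moves --b--▸ n1
  n1 = b.a.(0 + 0) has moves --b--▸ n2
  n2 = a.(0 + 0) has moves --a--▸ n3
  n3 = 0 + 0 has moves (no moves)
Partition-refinement fixed point:
  B0 = {m0, n0}
  B1 = {m1, n1}
  B2 = {m2, n2}
  B3 = {m3, n3}
m0 ∈ B0, n0 ∈ B0 → same block
Bisimilar ⇒ trace-equivalent.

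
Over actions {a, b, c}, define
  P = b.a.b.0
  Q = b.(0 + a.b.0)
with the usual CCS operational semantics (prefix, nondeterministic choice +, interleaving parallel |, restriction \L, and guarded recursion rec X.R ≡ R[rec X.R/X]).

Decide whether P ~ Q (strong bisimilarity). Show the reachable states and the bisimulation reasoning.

P ~ Q

P's transition system — 4 states:
  s0 = b.a.b.0 has moves —b→ s1
  s1 = a.b.0 has moves —a→ s2
  s2 = b.0 has moves —b→ s3
  s3 = 0 has moves (no moves)
Q's transition system — 4 states:
  t0 = b.(0 + a.b.0) has moves —b→ t1
  t1 = 0 + a.b.0 has moves —a→ t2
  t2 = b.0 has moves —b→ t3
  t3 = 0 has moves (no moves)
Partition-refinement fixed point:
  B0 = {s0, t0}
  B1 = {s1, t1}
  B2 = {s2, t2}
  B3 = {s3, t3}
s0 ∈ B0, t0 ∈ B0 → same block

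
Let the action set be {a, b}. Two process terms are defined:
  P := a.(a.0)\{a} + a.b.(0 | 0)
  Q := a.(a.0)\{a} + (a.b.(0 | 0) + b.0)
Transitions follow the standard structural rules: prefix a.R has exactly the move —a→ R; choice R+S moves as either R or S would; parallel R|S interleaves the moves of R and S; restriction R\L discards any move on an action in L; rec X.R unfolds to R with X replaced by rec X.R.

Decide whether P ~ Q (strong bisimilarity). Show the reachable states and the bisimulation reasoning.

P's transition system — 4 states:
  u0 = a.(a.0)\{a} + a.b.(0 | 0) :: --a--▸ u1, --a--▸ u2
  u1 = (a.0)\{a} :: ·
  u2 = b.(0 | 0) :: --b--▸ u3
  u3 = 0 | 0 :: ·
Q's transition system — 5 states:
  v0 = a.(a.0)\{a} + (a.b.(0 | 0) + b.0) :: --a--▸ v1, --a--▸ v2, --b--▸ v3
  v1 = (a.0)\{a} :: ·
  v2 = b.(0 | 0) :: --b--▸ v4
  v3 = 0 :: ·
  v4 = 0 | 0 :: ·
Partition-refinement fixed point:
  B0 = {u0}
  B1 = {u1, u3, v1, v3, v4}
  B2 = {u2, v2}
  B3 = {v0}
u0 ∈ B0, v0 ∈ B3 → different blocks

P ≁ Q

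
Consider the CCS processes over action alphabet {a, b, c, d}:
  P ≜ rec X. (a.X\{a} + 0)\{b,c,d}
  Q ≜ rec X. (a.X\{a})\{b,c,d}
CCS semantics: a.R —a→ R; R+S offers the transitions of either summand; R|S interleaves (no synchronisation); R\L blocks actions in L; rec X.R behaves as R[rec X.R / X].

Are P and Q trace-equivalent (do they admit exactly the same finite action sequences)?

LTS(P): 2 reachable states
  u0 = rec X. (a.X\{a} + 0)\{b,c,d} has moves ··a··> u1
  u1 = (rec X. (a.X\{a} + 0)\{b,c,d})\{a}\{b,c,d} has moves (no moves)
LTS(Q): 2 reachable states
  v0 = rec X. (a.X\{a})\{b,c,d} has moves ··a··> v1
  v1 = (rec X. (a.X\{a})\{b,c,d})\{a}\{b,c,d} has moves (no moves)
Bisimilarity quotient blocks:
  B0 = {u0, v0}
  B1 = {u1, v1}
u0 ∈ B0, v0 ∈ B0 → same block
Bisimilar ⇒ trace-equivalent.

traces(P) = traces(Q)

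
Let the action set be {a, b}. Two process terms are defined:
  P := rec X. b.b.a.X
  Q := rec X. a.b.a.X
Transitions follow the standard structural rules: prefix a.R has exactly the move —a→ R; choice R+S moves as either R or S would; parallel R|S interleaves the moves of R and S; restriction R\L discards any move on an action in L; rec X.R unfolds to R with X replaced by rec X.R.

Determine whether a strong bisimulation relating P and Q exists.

P ≁ Q

P's transition system — 3 states:
  u0 = rec X. b.b.a.X :: =b=> u1
  u1 = b.a.(rec X. b.b.a.X) :: =b=> u2
  u2 = a.(rec X. b.b.a.X) :: =a=> u0
Q's transition system — 3 states:
  v0 = rec X. a.b.a.X :: =a=> v1
  v1 = b.a.(rec X. a.b.a.X) :: =b=> v2
  v2 = a.(rec X. a.b.a.X) :: =a=> v0
Coarsest stable partition (strong bisimilarity classes):
  B0 = {u0}
  B1 = {u1}
  B2 = {u2}
  B3 = {v0}
  B4 = {v1}
  B5 = {v2}
u0 ∈ B0, v0 ∈ B3 → different blocks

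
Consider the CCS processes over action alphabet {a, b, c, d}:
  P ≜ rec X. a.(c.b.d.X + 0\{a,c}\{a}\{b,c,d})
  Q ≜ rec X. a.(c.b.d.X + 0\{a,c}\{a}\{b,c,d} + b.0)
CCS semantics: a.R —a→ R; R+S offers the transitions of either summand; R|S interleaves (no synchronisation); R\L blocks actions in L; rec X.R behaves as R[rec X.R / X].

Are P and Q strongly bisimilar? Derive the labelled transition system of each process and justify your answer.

P ≁ Q

Reachable graph of P (4 states):
  m0 = rec X. a.(c.b.d.X + 0\{a,c}\{a}\{b,c,d}) has moves -a-> m1
  m1 = c.b.d.(rec X. a.(c.b.d.X + 0\{a,c}\{a}\{b,c,d})) + 0\{a,c}\{a}\{b,c,d} has moves -c-> m2
  m2 = b.d.(rec X. a.(c.b.d.X + 0\{a,c}\{a}\{b,c,d})) has moves -b-> m3
  m3 = d.(rec X. a.(c.b.d.X + 0\{a,c}\{a}\{b,c,d})) has moves -d-> m0
Reachable graph of Q (5 states):
  n0 = rec X. a.(c.b.d.X + 0\{a,c}\{a}\{b,c,d} + b.0) has moves -a-> n1
  n1 = c.b.d.(rec X. a.(c.b.d.X + 0\{a,c}\{a}\{b,c,d} + b.0)) + 0\{a,c}\{a}\{b,c,d} + b.0 has moves -b-> n2, -c-> n3
  n2 = 0 has moves ∅
  n3 = b.d.(rec X. a.(c.b.d.X + 0\{a,c}\{a}\{b,c,d} + b.0)) has moves -b-> n4
  n4 = d.(rec X. a.(c.b.d.X + 0\{a,c}\{a}\{b,c,d} + b.0)) has moves -d-> n0
Coarsest stable partition (strong bisimilarity classes):
  B0 = {m0}
  B1 = {m1}
  B2 = {m2}
  B3 = {m3}
  B4 = {n0}
  B5 = {n1}
  B6 = {n2}
  B7 = {n3}
  B8 = {n4}
m0 ∈ B0, n0 ∈ B4 → different blocks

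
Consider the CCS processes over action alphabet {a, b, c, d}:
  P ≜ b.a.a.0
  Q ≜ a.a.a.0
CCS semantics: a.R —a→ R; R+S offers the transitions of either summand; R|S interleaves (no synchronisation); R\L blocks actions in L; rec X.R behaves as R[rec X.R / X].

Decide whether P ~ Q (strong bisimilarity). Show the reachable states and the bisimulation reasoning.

Reachable graph of P (4 states):
  s0 = b.a.a.0 → ··b··> s1
  s1 = a.a.0 → ··a··> s2
  s2 = a.0 → ··a··> s3
  s3 = 0 → deadlocked
Reachable graph of Q (4 states):
  t0 = a.a.a.0 → ··a··> t1
  t1 = a.a.0 → ··a··> t2
  t2 = a.0 → ··a··> t3
  t3 = 0 → deadlocked
Partition-refinement fixed point:
  B0 = {s0}
  B1 = {s1, t1}
  B2 = {s2, t2}
  B3 = {s3, t3}
  B4 = {t0}
s0 ∈ B0, t0 ∈ B4 → different blocks

NO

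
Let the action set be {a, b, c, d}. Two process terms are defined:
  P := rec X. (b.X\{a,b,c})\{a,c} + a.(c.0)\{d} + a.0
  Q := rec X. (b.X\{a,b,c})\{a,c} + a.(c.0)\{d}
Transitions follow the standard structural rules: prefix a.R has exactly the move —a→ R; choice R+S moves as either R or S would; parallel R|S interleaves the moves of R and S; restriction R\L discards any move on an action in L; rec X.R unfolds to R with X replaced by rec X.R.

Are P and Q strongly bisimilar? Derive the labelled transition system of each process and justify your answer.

not bisimilar

LTS(P): 5 reachable states
  m0 = rec X. (b.X\{a,b,c})\{a,c} + a.(c.0)\{d} + a.0 ⊢ =a=> m1, =a=> m2, =b=> m3
  m1 = (c.0)\{d} ⊢ =c=> m4
  m2 = 0 ⊢ deadlocked
  m3 = (rec X. (b.X\{a,b,c})\{a,c} + a.(c.0)\{d} + a.0)\{a,b,c}\{a,c} ⊢ deadlocked
  m4 = 0\{d} ⊢ deadlocked
LTS(Q): 4 reachable states
  n0 = rec X. (b.X\{a,b,c})\{a,c} + a.(c.0)\{d} ⊢ =a=> n1, =b=> n2
  n1 = (c.0)\{d} ⊢ =c=> n3
  n2 = (rec X. (b.X\{a,b,c})\{a,c} + a.(c.0)\{d})\{a,b,c}\{a,c} ⊢ deadlocked
  n3 = 0\{d} ⊢ deadlocked
Partition-refinement fixed point:
  B0 = {m0}
  B1 = {m2, m3, m4, n2, n3}
  B2 = {m1, n1}
  B3 = {n0}
m0 ∈ B0, n0 ∈ B3 → different blocks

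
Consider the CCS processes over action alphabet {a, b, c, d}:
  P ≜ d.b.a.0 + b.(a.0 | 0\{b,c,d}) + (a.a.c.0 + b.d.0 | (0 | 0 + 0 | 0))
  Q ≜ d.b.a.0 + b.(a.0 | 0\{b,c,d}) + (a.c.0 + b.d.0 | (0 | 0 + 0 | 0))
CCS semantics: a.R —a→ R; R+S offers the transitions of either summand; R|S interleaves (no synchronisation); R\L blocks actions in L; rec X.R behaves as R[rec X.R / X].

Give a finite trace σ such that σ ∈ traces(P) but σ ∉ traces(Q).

aa

P's transition system — 10 states:
  p0 = d.b.a.0 + b.(a.0 | 0\{b,c,d}) + (a.a.c.0 + b.d.0 | (0 | 0 + 0 | 0)) | -a-> p1, -b-> p2, -b-> p3, -d-> p4
  p1 = a.c.0 | -a-> p5
  p2 = a.0 | 0\{b,c,d} | -a-> p6
  p3 = d.0 | (0 | 0 + 0 | 0) | -d-> p7
  p4 = b.a.0 | -b-> p8
  p5 = c.0 | -c-> p9
  p6 = 0 | 0\{b,c,d} | ·
  p7 = 0 | (0 | 0 + 0 | 0) | ·
  p8 = a.0 | -a-> p9
  p9 = 0 | ·
Q's transition system — 9 states:
  q0 = d.b.a.0 + b.(a.0 | 0\{b,c,d}) + (a.c.0 + b.d.0 | (0 | 0 + 0 | 0)) | -a-> q1, -b-> q2, -b-> q3, -d-> q4
  q1 = c.0 | -c-> q5
  q2 = a.0 | 0\{b,c,d} | -a-> q6
  q3 = d.0 | (0 | 0 + 0 | 0) | -d-> q7
  q4 = b.a.0 | -b-> q8
  q5 = 0 | ·
  q6 = 0 | 0\{b,c,d} | ·
  q7 = 0 | (0 | 0 + 0 | 0) | ·
  q8 = a.0 | -a-> q5
Trace ⟨aa⟩ through P, begin at {p0}:
  [1] a ⇒ {p1}
  [2] a ⇒ {p5}
  — P admits the full trace.
Trace ⟨aa⟩ through Q, begin at {q0}:
  [1] a ⇒ {q1}
  [2] a ⇒ ∅ (Q stuck)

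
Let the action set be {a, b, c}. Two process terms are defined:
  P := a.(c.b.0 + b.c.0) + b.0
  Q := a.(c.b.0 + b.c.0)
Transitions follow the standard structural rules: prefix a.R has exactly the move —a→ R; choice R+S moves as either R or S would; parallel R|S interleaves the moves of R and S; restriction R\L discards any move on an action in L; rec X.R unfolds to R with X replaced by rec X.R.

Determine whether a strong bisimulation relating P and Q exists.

Reachable graph of P (5 states):
  u0 = a.(c.b.0 + b.c.0) + b.0 → -a-> u1, -b-> u2
  u1 = c.b.0 + b.c.0 → -b-> u3, -c-> u4
  u2 = 0 → deadlocked
  u3 = c.0 → -c-> u2
  u4 = b.0 → -b-> u2
Reachable graph of Q (5 states):
  v0 = a.(c.b.0 + b.c.0) → -a-> v1
  v1 = c.b.0 + b.c.0 → -b-> v2, -c-> v3
  v2 = c.0 → -c-> v4
  v3 = b.0 → -b-> v4
  v4 = 0 → deadlocked
Partition-refinement fixed point:
  B0 = {u0}
  B1 = {u1, v1}
  B2 = {u3, v2}
  B3 = {u2, v4}
  B4 = {u4, v3}
  B5 = {v0}
u0 ∈ B0, v0 ∈ B5 → different blocks

NO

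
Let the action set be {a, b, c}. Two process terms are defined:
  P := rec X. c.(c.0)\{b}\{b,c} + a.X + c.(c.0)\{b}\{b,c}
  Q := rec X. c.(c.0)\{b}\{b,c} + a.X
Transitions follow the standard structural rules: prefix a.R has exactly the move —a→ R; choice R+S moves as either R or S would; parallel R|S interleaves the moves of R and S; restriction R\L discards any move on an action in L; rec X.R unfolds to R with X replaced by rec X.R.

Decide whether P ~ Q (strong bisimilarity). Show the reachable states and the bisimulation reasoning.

bisimilar

P's transition system — 2 states:
  u0 = rec X. c.(c.0)\{b}\{b,c} + a.X + c.(c.0)\{b}\{b,c} has moves =a=> u0, =c=> u1
  u1 = (c.0)\{b}\{b,c} has moves stopped
Q's transition system — 2 states:
  v0 = rec X. c.(c.0)\{b}\{b,c} + a.X has moves =a=> v0, =c=> v1
  v1 = (c.0)\{b}\{b,c} has moves stopped
Coarsest stable partition (strong bisimilarity classes):
  B0 = {u0, v0}
  B1 = {u1, v1}
u0 ∈ B0, v0 ∈ B0 → same block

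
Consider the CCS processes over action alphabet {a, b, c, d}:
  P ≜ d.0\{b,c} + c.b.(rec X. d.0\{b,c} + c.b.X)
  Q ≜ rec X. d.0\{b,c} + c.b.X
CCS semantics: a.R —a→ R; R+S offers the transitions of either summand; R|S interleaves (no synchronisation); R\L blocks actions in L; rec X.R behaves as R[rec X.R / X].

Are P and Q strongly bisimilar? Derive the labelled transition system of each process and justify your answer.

Reachable graph of P (4 states):
  p0 = d.0\{b,c} + c.b.(rec X. d.0\{b,c} + c.b.X) ⊢ ··c··> p1, ··d··> p2
  p1 = b.(rec X. d.0\{b,c} + c.b.X) ⊢ ··b··> p3
  p2 = 0\{b,c} ⊢ stopped
  p3 = rec X. d.0\{b,c} + c.b.X ⊢ ··c··> p1, ··d··> p2
Reachable graph of Q (3 states):
  q0 = rec X. d.0\{b,c} + c.b.X ⊢ ··c··> q1, ··d··> q2
  q1 = b.(rec X. d.0\{b,c} + c.b.X) ⊢ ··b··> q0
  q2 = 0\{b,c} ⊢ stopped
Coarsest stable partition (strong bisimilarity classes):
  B0 = {p0, p3, q0}
  B1 = {p2, q2}
  B2 = {p1, q1}
p0 ∈ B0, q0 ∈ B0 → same block

YES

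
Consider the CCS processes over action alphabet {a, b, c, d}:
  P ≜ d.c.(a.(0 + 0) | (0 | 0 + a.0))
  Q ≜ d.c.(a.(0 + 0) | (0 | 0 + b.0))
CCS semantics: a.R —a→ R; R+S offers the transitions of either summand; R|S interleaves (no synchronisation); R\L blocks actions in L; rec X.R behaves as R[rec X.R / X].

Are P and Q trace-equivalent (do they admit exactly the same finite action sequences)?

Reachable graph of P (6 states):
  p0 = d.c.(a.(0 + 0) | (0 | 0 + a.0)) | --d--▸ p1
  p1 = c.(a.(0 + 0) | (0 | 0 + a.0)) | --c--▸ p2
  p2 = a.(0 + 0) | (0 | 0 + a.0) | --a--▸ p3, --a--▸ p4
  p3 = (0 + 0) | (0 | 0 + a.0) | --a--▸ p5
  p4 = a.(0 + 0) | 0 | --a--▸ p5
  p5 = (0 + 0) | 0 | (no moves)
Reachable graph of Q (6 states):
  q0 = d.c.(a.(0 + 0) | (0 | 0 + b.0)) | --d--▸ q1
  q1 = c.(a.(0 + 0) | (0 | 0 + b.0)) | --c--▸ q2
  q2 = a.(0 + 0) | (0 | 0 + b.0) | --a--▸ q3, --b--▸ q4
  q3 = (0 + 0) | (0 | 0 + b.0) | --b--▸ q5
  q4 = a.(0 + 0) | 0 | --a--▸ q5
  q5 = (0 + 0) | 0 | (no moves)
Executing dcaa from P (initial set {p0}):
  [1] d ⇒ {p1}
  [2] c ⇒ {p2}
  [3] a ⇒ {p3, p4}
  [4] a ⇒ {p5}
  — P admits the full trace.
Executing dcaa from Q (initial set {q0}):
  [1] d ⇒ {q1}
  [2] c ⇒ {q2}
  [3] a ⇒ {q3}
  [4] a ⇒ ∅  — Q cannot continue

NO — witness ⟨dcaa⟩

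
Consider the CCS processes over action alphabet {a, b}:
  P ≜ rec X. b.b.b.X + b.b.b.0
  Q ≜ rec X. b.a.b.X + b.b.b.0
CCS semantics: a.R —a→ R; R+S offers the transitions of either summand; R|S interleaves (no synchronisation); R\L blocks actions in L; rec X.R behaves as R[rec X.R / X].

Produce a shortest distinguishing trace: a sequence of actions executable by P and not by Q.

Reachable graph of P (6 states):
  p0 = rec X. b.b.b.X + b.b.b.0 :: ··b··> p1, ··b··> p2
  p1 = b.b.(rec X. b.b.b.X + b.b.b.0) :: ··b··> p3
  p2 = b.b.0 :: ··b··> p4
  p3 = b.(rec X. b.b.b.X + b.b.b.0) :: ··b··> p0
  p4 = b.0 :: ··b··> p5
  p5 = 0 :: (no moves)
Reachable graph of Q (6 states):
  q0 = rec X. b.a.b.X + b.b.b.0 :: ··b··> q1, ··b··> q2
  q1 = a.b.(rec X. b.a.b.X + b.b.b.0) :: ··a··> q3
  q2 = b.b.0 :: ··b··> q4
  q3 = b.(rec X. b.a.b.X + b.b.b.0) :: ··b··> q0
  q4 = b.0 :: ··b··> q5
  q5 = 0 :: (no moves)
Executing bbbb from P (initial set {p0}):
  step 1 (b): {p1, p2}
  step 2 (b): {p3, p4}
  step 3 (b): {p0, p5}
  step 4 (b): {p1, p2}
  — P admits the full trace.
Executing bbbb from Q (initial set {q0}):
  step 1 (b): {q1, q2}
  step 2 (b): {q4}
  step 3 (b): {q5}
  step 4 (b): ∅ (Q stuck)

bbbb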